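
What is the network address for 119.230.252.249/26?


IP:   01110111.11100110.11111100.11111001
Mask: 11111111.11111111.11111111.11000000
AND operation:
Net:  01110111.11100110.11111100.11000000
Network: 119.230.252.192/26


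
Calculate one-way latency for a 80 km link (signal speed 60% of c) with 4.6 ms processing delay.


Speed = 0.6 * 3e5 km/s = 180000 km/s
Propagation delay = 80 / 180000 = 0.0004 s = 0.4444 ms
Processing delay = 4.6 ms
Total one-way latency = 5.0444 ms


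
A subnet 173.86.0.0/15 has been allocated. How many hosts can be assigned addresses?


Host bits = 32 - 15 = 17
Total addresses = 2^17 = 131072
Usable = total - 2 (network and broadcast)
Usable hosts: 131070


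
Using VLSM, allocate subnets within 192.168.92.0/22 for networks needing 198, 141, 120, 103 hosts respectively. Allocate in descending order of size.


198 hosts -> /24 (254 usable): 192.168.92.0/24
141 hosts -> /24 (254 usable): 192.168.93.0/24
120 hosts -> /25 (126 usable): 192.168.94.0/25
103 hosts -> /25 (126 usable): 192.168.94.128/25
Allocation: 192.168.92.0/24 (198 hosts, 254 usable); 192.168.93.0/24 (141 hosts, 254 usable); 192.168.94.0/25 (120 hosts, 126 usable); 192.168.94.128/25 (103 hosts, 126 usable)


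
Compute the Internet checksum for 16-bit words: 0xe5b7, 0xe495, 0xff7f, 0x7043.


Sum all words (with carry folding):
+ 0xe5b7 = 0xe5b7
+ 0xe495 = 0xca4d
+ 0xff7f = 0xc9cd
+ 0x7043 = 0x3a11
One's complement: ~0x3a11
Checksum = 0xc5ee


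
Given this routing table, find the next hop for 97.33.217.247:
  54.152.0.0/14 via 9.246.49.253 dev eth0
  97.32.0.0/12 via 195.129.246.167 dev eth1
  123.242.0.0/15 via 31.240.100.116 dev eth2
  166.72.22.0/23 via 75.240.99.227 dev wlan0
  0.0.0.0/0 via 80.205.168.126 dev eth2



Longest prefix match for 97.33.217.247:
  /14 54.152.0.0: no
  /12 97.32.0.0: MATCH
  /15 123.242.0.0: no
  /23 166.72.22.0: no
  /0 0.0.0.0: MATCH
Selected: next-hop 195.129.246.167 via eth1 (matched /12)


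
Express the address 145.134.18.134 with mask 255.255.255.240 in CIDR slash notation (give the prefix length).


Binary: 11111111.11111111.11111111.11110000
Count leading 1s
Prefix: /28


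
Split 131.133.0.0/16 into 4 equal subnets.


New prefix = 16 + 2 = 18
Each subnet has 16384 addresses
  131.133.0.0/18
  131.133.64.0/18
  131.133.128.0/18
  131.133.192.0/18
Subnets: 131.133.0.0/18, 131.133.64.0/18, 131.133.128.0/18, 131.133.192.0/18


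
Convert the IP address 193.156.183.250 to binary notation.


193 = 11000001
156 = 10011100
183 = 10110111
250 = 11111010
Binary: 11000001.10011100.10110111.11111010


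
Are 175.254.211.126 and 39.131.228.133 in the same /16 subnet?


Mask: 255.255.0.0
175.254.211.126 AND mask = 175.254.0.0
39.131.228.133 AND mask = 39.131.0.0
No, different subnets (175.254.0.0 vs 39.131.0.0)


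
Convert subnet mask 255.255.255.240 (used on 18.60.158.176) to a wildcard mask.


Subnet mask: 255.255.255.240
Wildcard = 255.255.255.255 - subnet mask
255 - 255 = 0
255 - 255 = 0
255 - 255 = 0
255 - 240 = 15
Wildcard: 0.0.0.15


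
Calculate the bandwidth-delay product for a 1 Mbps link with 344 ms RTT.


BDP = bandwidth * RTT
= 1 Mbps * 344 ms
= 1 * 1e6 * 344 / 1000 bits
= 344000 bits
= 43000 bytes
= 41.9922 KB
BDP = 344000 bits (43000 bytes)


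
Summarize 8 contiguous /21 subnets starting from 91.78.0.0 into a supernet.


Original prefix: /21
Number of subnets: 8 = 2^3
New prefix = 21 - 3 = 18
Supernet: 91.78.0.0/18


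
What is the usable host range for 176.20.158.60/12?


Network: 176.16.0.0
Broadcast: 176.31.255.255
First usable = network + 1
Last usable = broadcast - 1
Range: 176.16.0.1 to 176.31.255.254


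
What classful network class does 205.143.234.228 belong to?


First octet: 205
Binary: 11001101
110xxxxx -> Class C (192-223)
Class C, default mask 255.255.255.0 (/24)


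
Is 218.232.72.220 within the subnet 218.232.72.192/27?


Subnet network: 218.232.72.192
Test IP AND mask: 218.232.72.192
Yes, 218.232.72.220 is in 218.232.72.192/27


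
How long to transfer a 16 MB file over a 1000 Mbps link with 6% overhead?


Effective throughput = 1000 * (1 - 6/100) = 940 Mbps
File size in Mb = 16 * 8 = 128 Mb
Time = 128 / 940
Time = 0.1362 seconds


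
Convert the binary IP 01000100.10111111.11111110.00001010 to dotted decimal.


01000100 = 68
10111111 = 191
11111110 = 254
00001010 = 10
IP: 68.191.254.10


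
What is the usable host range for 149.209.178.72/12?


Network: 149.208.0.0
Broadcast: 149.223.255.255
First usable = network + 1
Last usable = broadcast - 1
Range: 149.208.0.1 to 149.223.255.254


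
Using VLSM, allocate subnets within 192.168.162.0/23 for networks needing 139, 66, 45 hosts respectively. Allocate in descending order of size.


139 hosts -> /24 (254 usable): 192.168.162.0/24
66 hosts -> /25 (126 usable): 192.168.163.0/25
45 hosts -> /26 (62 usable): 192.168.163.128/26
Allocation: 192.168.162.0/24 (139 hosts, 254 usable); 192.168.163.0/25 (66 hosts, 126 usable); 192.168.163.128/26 (45 hosts, 62 usable)


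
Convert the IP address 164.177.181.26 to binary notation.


164 = 10100100
177 = 10110001
181 = 10110101
26 = 00011010
Binary: 10100100.10110001.10110101.00011010


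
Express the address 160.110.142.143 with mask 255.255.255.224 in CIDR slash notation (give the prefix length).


Binary: 11111111.11111111.11111111.11100000
Count leading 1s
Prefix: /27


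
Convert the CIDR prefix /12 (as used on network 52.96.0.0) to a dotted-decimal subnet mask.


/12 means 12 network bits, 20 host bits
Binary: 11111111111100000000000000000000
Mask: 255.240.0.0


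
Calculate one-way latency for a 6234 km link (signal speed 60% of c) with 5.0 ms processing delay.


Speed = 0.6 * 3e5 km/s = 180000 km/s
Propagation delay = 6234 / 180000 = 0.0346 s = 34.6333 ms
Processing delay = 5.0 ms
Total one-way latency = 39.6333 ms


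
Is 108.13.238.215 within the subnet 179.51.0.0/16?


Subnet network: 179.51.0.0
Test IP AND mask: 108.13.0.0
No, 108.13.238.215 is not in 179.51.0.0/16


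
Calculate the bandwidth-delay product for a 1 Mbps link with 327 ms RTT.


BDP = bandwidth * RTT
= 1 Mbps * 327 ms
= 1 * 1e6 * 327 / 1000 bits
= 327000 bits
= 40875 bytes
= 39.917 KB
BDP = 327000 bits (40875 bytes)


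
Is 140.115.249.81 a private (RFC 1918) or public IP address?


RFC 1918 private ranges:
  10.0.0.0/8 (10.0.0.0 - 10.255.255.255)
  172.16.0.0/12 (172.16.0.0 - 172.31.255.255)
  192.168.0.0/16 (192.168.0.0 - 192.168.255.255)
Public (not in any RFC 1918 range)


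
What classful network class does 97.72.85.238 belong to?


First octet: 97
Binary: 01100001
0xxxxxxx -> Class A (1-126)
Class A, default mask 255.0.0.0 (/8)


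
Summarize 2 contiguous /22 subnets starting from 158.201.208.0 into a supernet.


Original prefix: /22
Number of subnets: 2 = 2^1
New prefix = 22 - 1 = 21
Supernet: 158.201.208.0/21


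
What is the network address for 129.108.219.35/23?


IP:   10000001.01101100.11011011.00100011
Mask: 11111111.11111111.11111110.00000000
AND operation:
Net:  10000001.01101100.11011010.00000000
Network: 129.108.218.0/23


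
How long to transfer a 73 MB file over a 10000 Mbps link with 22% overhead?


Effective throughput = 10000 * (1 - 22/100) = 7800 Mbps
File size in Mb = 73 * 8 = 584 Mb
Time = 584 / 7800
Time = 0.0749 seconds


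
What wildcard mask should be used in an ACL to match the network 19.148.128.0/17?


Subnet mask: 255.255.128.0
Wildcard = 255.255.255.255 - subnet mask
255 - 255 = 0
255 - 255 = 0
255 - 128 = 127
255 - 0 = 255
Wildcard: 0.0.127.255


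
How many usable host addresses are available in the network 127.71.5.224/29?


Host bits = 32 - 29 = 3
Total addresses = 2^3 = 8
Usable = total - 2 (network and broadcast)
Usable hosts: 6


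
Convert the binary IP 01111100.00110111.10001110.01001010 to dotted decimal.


01111100 = 124
00110111 = 55
10001110 = 142
01001010 = 74
IP: 124.55.142.74


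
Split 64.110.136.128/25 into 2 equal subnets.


New prefix = 25 + 1 = 26
Each subnet has 64 addresses
  64.110.136.128/26
  64.110.136.192/26
Subnets: 64.110.136.128/26, 64.110.136.192/26


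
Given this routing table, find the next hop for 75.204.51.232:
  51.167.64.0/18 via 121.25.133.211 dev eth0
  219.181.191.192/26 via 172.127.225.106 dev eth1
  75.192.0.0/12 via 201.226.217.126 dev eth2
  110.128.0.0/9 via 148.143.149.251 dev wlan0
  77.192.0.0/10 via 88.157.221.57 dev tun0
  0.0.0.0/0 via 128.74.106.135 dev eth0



Longest prefix match for 75.204.51.232:
  /18 51.167.64.0: no
  /26 219.181.191.192: no
  /12 75.192.0.0: MATCH
  /9 110.128.0.0: no
  /10 77.192.0.0: no
  /0 0.0.0.0: MATCH
Selected: next-hop 201.226.217.126 via eth2 (matched /12)


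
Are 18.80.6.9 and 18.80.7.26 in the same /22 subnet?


Mask: 255.255.252.0
18.80.6.9 AND mask = 18.80.4.0
18.80.7.26 AND mask = 18.80.4.0
Yes, same subnet (18.80.4.0)


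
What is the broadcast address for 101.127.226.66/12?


Network: 101.112.0.0/12
Host bits = 20
Set all host bits to 1:
Broadcast: 101.127.255.255


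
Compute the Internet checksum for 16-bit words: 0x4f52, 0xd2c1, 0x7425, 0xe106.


Sum all words (with carry folding):
+ 0x4f52 = 0x4f52
+ 0xd2c1 = 0x2214
+ 0x7425 = 0x9639
+ 0xe106 = 0x7740
One's complement: ~0x7740
Checksum = 0x88bf


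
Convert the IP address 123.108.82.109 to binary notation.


123 = 01111011
108 = 01101100
82 = 01010010
109 = 01101101
Binary: 01111011.01101100.01010010.01101101


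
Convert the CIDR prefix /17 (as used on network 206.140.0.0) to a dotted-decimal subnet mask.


/17 means 17 network bits, 15 host bits
Binary: 11111111111111111000000000000000
Mask: 255.255.128.0


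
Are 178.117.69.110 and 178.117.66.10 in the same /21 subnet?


Mask: 255.255.248.0
178.117.69.110 AND mask = 178.117.64.0
178.117.66.10 AND mask = 178.117.64.0
Yes, same subnet (178.117.64.0)


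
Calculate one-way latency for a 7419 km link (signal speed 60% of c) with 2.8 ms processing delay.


Speed = 0.6 * 3e5 km/s = 180000 km/s
Propagation delay = 7419 / 180000 = 0.0412 s = 41.2167 ms
Processing delay = 2.8 ms
Total one-way latency = 44.0167 ms


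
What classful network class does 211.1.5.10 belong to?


First octet: 211
Binary: 11010011
110xxxxx -> Class C (192-223)
Class C, default mask 255.255.255.0 (/24)


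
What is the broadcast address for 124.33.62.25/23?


Network: 124.33.62.0/23
Host bits = 9
Set all host bits to 1:
Broadcast: 124.33.63.255


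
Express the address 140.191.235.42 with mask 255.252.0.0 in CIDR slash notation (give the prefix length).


Binary: 11111111.11111100.00000000.00000000
Count leading 1s
Prefix: /14


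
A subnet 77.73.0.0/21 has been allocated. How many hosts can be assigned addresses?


Host bits = 32 - 21 = 11
Total addresses = 2^11 = 2048
Usable = total - 2 (network and broadcast)
Usable hosts: 2046


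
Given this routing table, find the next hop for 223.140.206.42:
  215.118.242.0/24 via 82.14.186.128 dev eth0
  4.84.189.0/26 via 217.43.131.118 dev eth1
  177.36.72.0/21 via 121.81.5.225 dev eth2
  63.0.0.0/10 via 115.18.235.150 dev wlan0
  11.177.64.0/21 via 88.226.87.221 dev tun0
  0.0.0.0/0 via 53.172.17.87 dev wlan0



Longest prefix match for 223.140.206.42:
  /24 215.118.242.0: no
  /26 4.84.189.0: no
  /21 177.36.72.0: no
  /10 63.0.0.0: no
  /21 11.177.64.0: no
  /0 0.0.0.0: MATCH
Selected: next-hop 53.172.17.87 via wlan0 (matched /0)


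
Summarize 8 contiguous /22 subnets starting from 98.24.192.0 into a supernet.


Original prefix: /22
Number of subnets: 8 = 2^3
New prefix = 22 - 3 = 19
Supernet: 98.24.192.0/19


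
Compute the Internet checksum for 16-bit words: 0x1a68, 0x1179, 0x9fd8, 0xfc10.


Sum all words (with carry folding):
+ 0x1a68 = 0x1a68
+ 0x1179 = 0x2be1
+ 0x9fd8 = 0xcbb9
+ 0xfc10 = 0xc7ca
One's complement: ~0xc7ca
Checksum = 0x3835


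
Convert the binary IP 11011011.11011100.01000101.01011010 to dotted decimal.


11011011 = 219
11011100 = 220
01000101 = 69
01011010 = 90
IP: 219.220.69.90


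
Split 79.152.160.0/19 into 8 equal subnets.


New prefix = 19 + 3 = 22
Each subnet has 1024 addresses
  79.152.160.0/22
  79.152.164.0/22
  79.152.168.0/22
  79.152.172.0/22
  79.152.176.0/22
  79.152.180.0/22
  79.152.184.0/22
  79.152.188.0/22
Subnets: 79.152.160.0/22, 79.152.164.0/22, 79.152.168.0/22, 79.152.172.0/22, 79.152.176.0/22, 79.152.180.0/22, 79.152.184.0/22, 79.152.188.0/22


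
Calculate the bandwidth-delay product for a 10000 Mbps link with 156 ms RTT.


BDP = bandwidth * RTT
= 10000 Mbps * 156 ms
= 10000 * 1e6 * 156 / 1000 bits
= 1560000000 bits
= 195000000 bytes
= 190429.6875 KB
BDP = 1560000000 bits (195000000 bytes)


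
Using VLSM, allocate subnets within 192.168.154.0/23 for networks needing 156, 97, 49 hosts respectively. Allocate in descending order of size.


156 hosts -> /24 (254 usable): 192.168.154.0/24
97 hosts -> /25 (126 usable): 192.168.155.0/25
49 hosts -> /26 (62 usable): 192.168.155.128/26
Allocation: 192.168.154.0/24 (156 hosts, 254 usable); 192.168.155.0/25 (97 hosts, 126 usable); 192.168.155.128/26 (49 hosts, 62 usable)


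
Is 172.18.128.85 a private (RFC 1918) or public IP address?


RFC 1918 private ranges:
  10.0.0.0/8 (10.0.0.0 - 10.255.255.255)
  172.16.0.0/12 (172.16.0.0 - 172.31.255.255)
  192.168.0.0/16 (192.168.0.0 - 192.168.255.255)
Private (in 172.16.0.0/12)


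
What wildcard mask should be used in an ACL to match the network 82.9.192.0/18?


Subnet mask: 255.255.192.0
Wildcard = 255.255.255.255 - subnet mask
255 - 255 = 0
255 - 255 = 0
255 - 192 = 63
255 - 0 = 255
Wildcard: 0.0.63.255


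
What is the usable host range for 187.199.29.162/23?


Network: 187.199.28.0
Broadcast: 187.199.29.255
First usable = network + 1
Last usable = broadcast - 1
Range: 187.199.28.1 to 187.199.29.254


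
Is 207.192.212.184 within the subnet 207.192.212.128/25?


Subnet network: 207.192.212.128
Test IP AND mask: 207.192.212.128
Yes, 207.192.212.184 is in 207.192.212.128/25


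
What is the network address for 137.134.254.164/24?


IP:   10001001.10000110.11111110.10100100
Mask: 11111111.11111111.11111111.00000000
AND operation:
Net:  10001001.10000110.11111110.00000000
Network: 137.134.254.0/24


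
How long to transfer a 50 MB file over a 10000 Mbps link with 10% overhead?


Effective throughput = 10000 * (1 - 10/100) = 9000 Mbps
File size in Mb = 50 * 8 = 400 Mb
Time = 400 / 9000
Time = 0.0444 seconds


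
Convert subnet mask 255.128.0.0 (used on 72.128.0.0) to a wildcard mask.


Subnet mask: 255.128.0.0
Wildcard = 255.255.255.255 - subnet mask
255 - 255 = 0
255 - 128 = 127
255 - 0 = 255
255 - 0 = 255
Wildcard: 0.127.255.255


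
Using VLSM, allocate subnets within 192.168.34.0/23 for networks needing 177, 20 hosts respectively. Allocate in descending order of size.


177 hosts -> /24 (254 usable): 192.168.34.0/24
20 hosts -> /27 (30 usable): 192.168.35.0/27
Allocation: 192.168.34.0/24 (177 hosts, 254 usable); 192.168.35.0/27 (20 hosts, 30 usable)


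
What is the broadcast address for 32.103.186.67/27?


Network: 32.103.186.64/27
Host bits = 5
Set all host bits to 1:
Broadcast: 32.103.186.95


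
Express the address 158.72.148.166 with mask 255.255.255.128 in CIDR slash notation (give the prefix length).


Binary: 11111111.11111111.11111111.10000000
Count leading 1s
Prefix: /25


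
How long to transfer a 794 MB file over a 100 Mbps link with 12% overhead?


Effective throughput = 100 * (1 - 12/100) = 88 Mbps
File size in Mb = 794 * 8 = 6352 Mb
Time = 6352 / 88
Time = 72.1818 seconds


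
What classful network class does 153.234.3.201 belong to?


First octet: 153
Binary: 10011001
10xxxxxx -> Class B (128-191)
Class B, default mask 255.255.0.0 (/16)


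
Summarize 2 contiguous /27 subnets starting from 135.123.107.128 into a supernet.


Original prefix: /27
Number of subnets: 2 = 2^1
New prefix = 27 - 1 = 26
Supernet: 135.123.107.128/26


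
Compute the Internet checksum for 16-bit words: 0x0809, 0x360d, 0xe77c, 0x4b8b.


Sum all words (with carry folding):
+ 0x0809 = 0x0809
+ 0x360d = 0x3e16
+ 0xe77c = 0x2593
+ 0x4b8b = 0x711e
One's complement: ~0x711e
Checksum = 0x8ee1


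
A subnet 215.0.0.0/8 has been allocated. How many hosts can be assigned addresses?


Host bits = 32 - 8 = 24
Total addresses = 2^24 = 16777216
Usable = total - 2 (network and broadcast)
Usable hosts: 16777214


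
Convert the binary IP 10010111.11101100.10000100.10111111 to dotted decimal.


10010111 = 151
11101100 = 236
10000100 = 132
10111111 = 191
IP: 151.236.132.191


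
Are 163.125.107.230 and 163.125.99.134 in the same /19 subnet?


Mask: 255.255.224.0
163.125.107.230 AND mask = 163.125.96.0
163.125.99.134 AND mask = 163.125.96.0
Yes, same subnet (163.125.96.0)


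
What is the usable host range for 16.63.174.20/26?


Network: 16.63.174.0
Broadcast: 16.63.174.63
First usable = network + 1
Last usable = broadcast - 1
Range: 16.63.174.1 to 16.63.174.62


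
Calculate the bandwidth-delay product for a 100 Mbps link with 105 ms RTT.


BDP = bandwidth * RTT
= 100 Mbps * 105 ms
= 100 * 1e6 * 105 / 1000 bits
= 10500000 bits
= 1312500 bytes
= 1281.7383 KB
BDP = 10500000 bits (1312500 bytes)


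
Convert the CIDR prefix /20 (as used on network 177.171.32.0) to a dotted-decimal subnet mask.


/20 means 20 network bits, 12 host bits
Binary: 11111111111111111111000000000000
Mask: 255.255.240.0


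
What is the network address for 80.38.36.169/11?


IP:   01010000.00100110.00100100.10101001
Mask: 11111111.11100000.00000000.00000000
AND operation:
Net:  01010000.00100000.00000000.00000000
Network: 80.32.0.0/11


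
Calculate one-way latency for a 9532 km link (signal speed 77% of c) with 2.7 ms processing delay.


Speed = 0.77 * 3e5 km/s = 231000 km/s
Propagation delay = 9532 / 231000 = 0.0413 s = 41.2641 ms
Processing delay = 2.7 ms
Total one-way latency = 43.9641 ms


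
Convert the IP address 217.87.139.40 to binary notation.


217 = 11011001
87 = 01010111
139 = 10001011
40 = 00101000
Binary: 11011001.01010111.10001011.00101000


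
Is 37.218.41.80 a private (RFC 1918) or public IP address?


RFC 1918 private ranges:
  10.0.0.0/8 (10.0.0.0 - 10.255.255.255)
  172.16.0.0/12 (172.16.0.0 - 172.31.255.255)
  192.168.0.0/16 (192.168.0.0 - 192.168.255.255)
Public (not in any RFC 1918 range)


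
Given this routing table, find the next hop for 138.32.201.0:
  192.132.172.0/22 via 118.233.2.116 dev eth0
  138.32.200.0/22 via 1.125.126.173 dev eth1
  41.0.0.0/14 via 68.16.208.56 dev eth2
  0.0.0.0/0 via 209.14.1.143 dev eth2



Longest prefix match for 138.32.201.0:
  /22 192.132.172.0: no
  /22 138.32.200.0: MATCH
  /14 41.0.0.0: no
  /0 0.0.0.0: MATCH
Selected: next-hop 1.125.126.173 via eth1 (matched /22)


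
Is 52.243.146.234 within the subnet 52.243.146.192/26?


Subnet network: 52.243.146.192
Test IP AND mask: 52.243.146.192
Yes, 52.243.146.234 is in 52.243.146.192/26


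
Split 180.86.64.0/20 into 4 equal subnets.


New prefix = 20 + 2 = 22
Each subnet has 1024 addresses
  180.86.64.0/22
  180.86.68.0/22
  180.86.72.0/22
  180.86.76.0/22
Subnets: 180.86.64.0/22, 180.86.68.0/22, 180.86.72.0/22, 180.86.76.0/22


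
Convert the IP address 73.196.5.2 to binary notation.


73 = 01001001
196 = 11000100
5 = 00000101
2 = 00000010
Binary: 01001001.11000100.00000101.00000010


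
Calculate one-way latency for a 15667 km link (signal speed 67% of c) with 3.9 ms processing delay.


Speed = 0.67 * 3e5 km/s = 201000 km/s
Propagation delay = 15667 / 201000 = 0.0779 s = 77.9453 ms
Processing delay = 3.9 ms
Total one-way latency = 81.8453 ms


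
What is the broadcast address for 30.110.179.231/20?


Network: 30.110.176.0/20
Host bits = 12
Set all host bits to 1:
Broadcast: 30.110.191.255


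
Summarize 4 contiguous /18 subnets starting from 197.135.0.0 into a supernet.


Original prefix: /18
Number of subnets: 4 = 2^2
New prefix = 18 - 2 = 16
Supernet: 197.135.0.0/16


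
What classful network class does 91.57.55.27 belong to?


First octet: 91
Binary: 01011011
0xxxxxxx -> Class A (1-126)
Class A, default mask 255.0.0.0 (/8)


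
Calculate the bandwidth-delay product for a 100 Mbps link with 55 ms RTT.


BDP = bandwidth * RTT
= 100 Mbps * 55 ms
= 100 * 1e6 * 55 / 1000 bits
= 5500000 bits
= 687500 bytes
= 671.3867 KB
BDP = 5500000 bits (687500 bytes)


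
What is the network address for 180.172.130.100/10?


IP:   10110100.10101100.10000010.01100100
Mask: 11111111.11000000.00000000.00000000
AND operation:
Net:  10110100.10000000.00000000.00000000
Network: 180.128.0.0/10


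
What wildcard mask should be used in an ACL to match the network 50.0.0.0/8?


Subnet mask: 255.0.0.0
Wildcard = 255.255.255.255 - subnet mask
255 - 255 = 0
255 - 0 = 255
255 - 0 = 255
255 - 0 = 255
Wildcard: 0.255.255.255


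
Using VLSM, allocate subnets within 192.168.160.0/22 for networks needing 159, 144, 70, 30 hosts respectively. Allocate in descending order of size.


159 hosts -> /24 (254 usable): 192.168.160.0/24
144 hosts -> /24 (254 usable): 192.168.161.0/24
70 hosts -> /25 (126 usable): 192.168.162.0/25
30 hosts -> /27 (30 usable): 192.168.162.128/27
Allocation: 192.168.160.0/24 (159 hosts, 254 usable); 192.168.161.0/24 (144 hosts, 254 usable); 192.168.162.0/25 (70 hosts, 126 usable); 192.168.162.128/27 (30 hosts, 30 usable)


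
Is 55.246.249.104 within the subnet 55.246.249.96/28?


Subnet network: 55.246.249.96
Test IP AND mask: 55.246.249.96
Yes, 55.246.249.104 is in 55.246.249.96/28


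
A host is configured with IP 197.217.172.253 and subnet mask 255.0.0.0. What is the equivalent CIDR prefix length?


Binary: 11111111.00000000.00000000.00000000
Count leading 1s
Prefix: /8


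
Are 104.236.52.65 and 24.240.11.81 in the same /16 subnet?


Mask: 255.255.0.0
104.236.52.65 AND mask = 104.236.0.0
24.240.11.81 AND mask = 24.240.0.0
No, different subnets (104.236.0.0 vs 24.240.0.0)


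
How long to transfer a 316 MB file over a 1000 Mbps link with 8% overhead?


Effective throughput = 1000 * (1 - 8/100) = 920 Mbps
File size in Mb = 316 * 8 = 2528 Mb
Time = 2528 / 920
Time = 2.7478 seconds


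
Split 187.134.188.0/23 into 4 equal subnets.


New prefix = 23 + 2 = 25
Each subnet has 128 addresses
  187.134.188.0/25
  187.134.188.128/25
  187.134.189.0/25
  187.134.189.128/25
Subnets: 187.134.188.0/25, 187.134.188.128/25, 187.134.189.0/25, 187.134.189.128/25


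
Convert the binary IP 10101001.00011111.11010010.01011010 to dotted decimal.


10101001 = 169
00011111 = 31
11010010 = 210
01011010 = 90
IP: 169.31.210.90


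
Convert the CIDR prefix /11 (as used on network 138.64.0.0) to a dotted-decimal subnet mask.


/11 means 11 network bits, 21 host bits
Binary: 11111111111000000000000000000000
Mask: 255.224.0.0


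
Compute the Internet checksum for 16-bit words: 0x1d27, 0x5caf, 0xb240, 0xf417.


Sum all words (with carry folding):
+ 0x1d27 = 0x1d27
+ 0x5caf = 0x79d6
+ 0xb240 = 0x2c17
+ 0xf417 = 0x202f
One's complement: ~0x202f
Checksum = 0xdfd0


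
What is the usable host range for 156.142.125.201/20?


Network: 156.142.112.0
Broadcast: 156.142.127.255
First usable = network + 1
Last usable = broadcast - 1
Range: 156.142.112.1 to 156.142.127.254


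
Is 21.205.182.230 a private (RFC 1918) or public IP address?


RFC 1918 private ranges:
  10.0.0.0/8 (10.0.0.0 - 10.255.255.255)
  172.16.0.0/12 (172.16.0.0 - 172.31.255.255)
  192.168.0.0/16 (192.168.0.0 - 192.168.255.255)
Public (not in any RFC 1918 range)


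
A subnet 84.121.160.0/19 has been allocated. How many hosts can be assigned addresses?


Host bits = 32 - 19 = 13
Total addresses = 2^13 = 8192
Usable = total - 2 (network and broadcast)
Usable hosts: 8190


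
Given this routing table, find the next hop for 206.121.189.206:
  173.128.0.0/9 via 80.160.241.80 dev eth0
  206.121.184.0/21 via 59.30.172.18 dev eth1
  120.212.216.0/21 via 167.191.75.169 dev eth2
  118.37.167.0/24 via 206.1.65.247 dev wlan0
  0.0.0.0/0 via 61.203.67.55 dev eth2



Longest prefix match for 206.121.189.206:
  /9 173.128.0.0: no
  /21 206.121.184.0: MATCH
  /21 120.212.216.0: no
  /24 118.37.167.0: no
  /0 0.0.0.0: MATCH
Selected: next-hop 59.30.172.18 via eth1 (matched /21)


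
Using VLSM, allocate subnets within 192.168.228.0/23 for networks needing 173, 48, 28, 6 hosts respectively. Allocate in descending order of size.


173 hosts -> /24 (254 usable): 192.168.228.0/24
48 hosts -> /26 (62 usable): 192.168.229.0/26
28 hosts -> /27 (30 usable): 192.168.229.64/27
6 hosts -> /29 (6 usable): 192.168.229.96/29
Allocation: 192.168.228.0/24 (173 hosts, 254 usable); 192.168.229.0/26 (48 hosts, 62 usable); 192.168.229.64/27 (28 hosts, 30 usable); 192.168.229.96/29 (6 hosts, 6 usable)


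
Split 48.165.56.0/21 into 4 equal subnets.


New prefix = 21 + 2 = 23
Each subnet has 512 addresses
  48.165.56.0/23
  48.165.58.0/23
  48.165.60.0/23
  48.165.62.0/23
Subnets: 48.165.56.0/23, 48.165.58.0/23, 48.165.60.0/23, 48.165.62.0/23


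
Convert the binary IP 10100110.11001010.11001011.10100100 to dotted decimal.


10100110 = 166
11001010 = 202
11001011 = 203
10100100 = 164
IP: 166.202.203.164


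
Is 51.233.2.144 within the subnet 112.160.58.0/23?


Subnet network: 112.160.58.0
Test IP AND mask: 51.233.2.0
No, 51.233.2.144 is not in 112.160.58.0/23


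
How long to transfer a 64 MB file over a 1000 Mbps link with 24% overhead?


Effective throughput = 1000 * (1 - 24/100) = 760 Mbps
File size in Mb = 64 * 8 = 512 Mb
Time = 512 / 760
Time = 0.6737 seconds


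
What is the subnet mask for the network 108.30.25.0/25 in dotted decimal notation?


/25 means 25 network bits, 7 host bits
Binary: 11111111111111111111111110000000
Mask: 255.255.255.128


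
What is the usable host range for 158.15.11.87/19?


Network: 158.15.0.0
Broadcast: 158.15.31.255
First usable = network + 1
Last usable = broadcast - 1
Range: 158.15.0.1 to 158.15.31.254


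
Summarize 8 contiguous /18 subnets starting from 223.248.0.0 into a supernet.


Original prefix: /18
Number of subnets: 8 = 2^3
New prefix = 18 - 3 = 15
Supernet: 223.248.0.0/15


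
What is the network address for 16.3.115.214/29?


IP:   00010000.00000011.01110011.11010110
Mask: 11111111.11111111.11111111.11111000
AND operation:
Net:  00010000.00000011.01110011.11010000
Network: 16.3.115.208/29


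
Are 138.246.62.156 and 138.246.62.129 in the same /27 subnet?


Mask: 255.255.255.224
138.246.62.156 AND mask = 138.246.62.128
138.246.62.129 AND mask = 138.246.62.128
Yes, same subnet (138.246.62.128)


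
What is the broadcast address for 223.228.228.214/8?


Network: 223.0.0.0/8
Host bits = 24
Set all host bits to 1:
Broadcast: 223.255.255.255


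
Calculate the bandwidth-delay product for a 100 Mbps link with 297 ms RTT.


BDP = bandwidth * RTT
= 100 Mbps * 297 ms
= 100 * 1e6 * 297 / 1000 bits
= 29700000 bits
= 3712500 bytes
= 3625.4883 KB
BDP = 29700000 bits (3712500 bytes)


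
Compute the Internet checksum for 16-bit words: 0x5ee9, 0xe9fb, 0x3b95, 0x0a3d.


Sum all words (with carry folding):
+ 0x5ee9 = 0x5ee9
+ 0xe9fb = 0x48e5
+ 0x3b95 = 0x847a
+ 0x0a3d = 0x8eb7
One's complement: ~0x8eb7
Checksum = 0x7148


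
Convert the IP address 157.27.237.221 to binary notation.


157 = 10011101
27 = 00011011
237 = 11101101
221 = 11011101
Binary: 10011101.00011011.11101101.11011101


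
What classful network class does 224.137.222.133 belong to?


First octet: 224
Binary: 11100000
1110xxxx -> Class D (224-239)
Class D (multicast), default mask N/A


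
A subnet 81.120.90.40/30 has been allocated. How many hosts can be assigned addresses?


Host bits = 32 - 30 = 2
Total addresses = 2^2 = 4
Usable = total - 2 (network and broadcast)
Usable hosts: 2


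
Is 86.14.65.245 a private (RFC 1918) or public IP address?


RFC 1918 private ranges:
  10.0.0.0/8 (10.0.0.0 - 10.255.255.255)
  172.16.0.0/12 (172.16.0.0 - 172.31.255.255)
  192.168.0.0/16 (192.168.0.0 - 192.168.255.255)
Public (not in any RFC 1918 range)


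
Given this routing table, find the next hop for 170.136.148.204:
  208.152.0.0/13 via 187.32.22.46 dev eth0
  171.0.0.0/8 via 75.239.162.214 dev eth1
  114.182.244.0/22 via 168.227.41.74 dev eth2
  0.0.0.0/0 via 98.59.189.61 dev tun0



Longest prefix match for 170.136.148.204:
  /13 208.152.0.0: no
  /8 171.0.0.0: no
  /22 114.182.244.0: no
  /0 0.0.0.0: MATCH
Selected: next-hop 98.59.189.61 via tun0 (matched /0)


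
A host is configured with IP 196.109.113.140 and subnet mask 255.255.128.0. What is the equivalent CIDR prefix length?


Binary: 11111111.11111111.10000000.00000000
Count leading 1s
Prefix: /17


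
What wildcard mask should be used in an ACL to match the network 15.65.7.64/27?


Subnet mask: 255.255.255.224
Wildcard = 255.255.255.255 - subnet mask
255 - 255 = 0
255 - 255 = 0
255 - 255 = 0
255 - 224 = 31
Wildcard: 0.0.0.31


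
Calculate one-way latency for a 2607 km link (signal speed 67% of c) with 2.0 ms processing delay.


Speed = 0.67 * 3e5 km/s = 201000 km/s
Propagation delay = 2607 / 201000 = 0.013 s = 12.9701 ms
Processing delay = 2.0 ms
Total one-way latency = 14.9701 ms


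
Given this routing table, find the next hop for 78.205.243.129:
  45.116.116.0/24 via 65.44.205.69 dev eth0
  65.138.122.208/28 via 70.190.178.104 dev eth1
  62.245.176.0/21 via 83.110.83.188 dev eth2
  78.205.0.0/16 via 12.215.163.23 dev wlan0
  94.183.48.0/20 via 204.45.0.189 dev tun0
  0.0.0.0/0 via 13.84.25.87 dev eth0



Longest prefix match for 78.205.243.129:
  /24 45.116.116.0: no
  /28 65.138.122.208: no
  /21 62.245.176.0: no
  /16 78.205.0.0: MATCH
  /20 94.183.48.0: no
  /0 0.0.0.0: MATCH
Selected: next-hop 12.215.163.23 via wlan0 (matched /16)


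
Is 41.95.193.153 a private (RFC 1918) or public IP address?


RFC 1918 private ranges:
  10.0.0.0/8 (10.0.0.0 - 10.255.255.255)
  172.16.0.0/12 (172.16.0.0 - 172.31.255.255)
  192.168.0.0/16 (192.168.0.0 - 192.168.255.255)
Public (not in any RFC 1918 range)


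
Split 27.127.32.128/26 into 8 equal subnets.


New prefix = 26 + 3 = 29
Each subnet has 8 addresses
  27.127.32.128/29
  27.127.32.136/29
  27.127.32.144/29
  27.127.32.152/29
  27.127.32.160/29
  27.127.32.168/29
  27.127.32.176/29
  27.127.32.184/29
Subnets: 27.127.32.128/29, 27.127.32.136/29, 27.127.32.144/29, 27.127.32.152/29, 27.127.32.160/29, 27.127.32.168/29, 27.127.32.176/29, 27.127.32.184/29


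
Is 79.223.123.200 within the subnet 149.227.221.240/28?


Subnet network: 149.227.221.240
Test IP AND mask: 79.223.123.192
No, 79.223.123.200 is not in 149.227.221.240/28


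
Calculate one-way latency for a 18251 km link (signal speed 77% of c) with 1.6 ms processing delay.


Speed = 0.77 * 3e5 km/s = 231000 km/s
Propagation delay = 18251 / 231000 = 0.079 s = 79.0087 ms
Processing delay = 1.6 ms
Total one-way latency = 80.6087 ms


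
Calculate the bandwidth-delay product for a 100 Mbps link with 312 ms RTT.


BDP = bandwidth * RTT
= 100 Mbps * 312 ms
= 100 * 1e6 * 312 / 1000 bits
= 31200000 bits
= 3900000 bytes
= 3808.5938 KB
BDP = 31200000 bits (3900000 bytes)


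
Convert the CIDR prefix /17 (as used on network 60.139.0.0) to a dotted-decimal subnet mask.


/17 means 17 network bits, 15 host bits
Binary: 11111111111111111000000000000000
Mask: 255.255.128.0


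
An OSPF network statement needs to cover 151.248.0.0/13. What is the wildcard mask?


Subnet mask: 255.248.0.0
Wildcard = 255.255.255.255 - subnet mask
255 - 255 = 0
255 - 248 = 7
255 - 0 = 255
255 - 0 = 255
Wildcard: 0.7.255.255


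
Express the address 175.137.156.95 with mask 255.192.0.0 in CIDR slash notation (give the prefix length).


Binary: 11111111.11000000.00000000.00000000
Count leading 1s
Prefix: /10


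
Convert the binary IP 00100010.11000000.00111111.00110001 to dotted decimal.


00100010 = 34
11000000 = 192
00111111 = 63
00110001 = 49
IP: 34.192.63.49


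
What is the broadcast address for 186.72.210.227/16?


Network: 186.72.0.0/16
Host bits = 16
Set all host bits to 1:
Broadcast: 186.72.255.255


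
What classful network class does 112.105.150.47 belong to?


First octet: 112
Binary: 01110000
0xxxxxxx -> Class A (1-126)
Class A, default mask 255.0.0.0 (/8)


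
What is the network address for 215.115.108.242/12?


IP:   11010111.01110011.01101100.11110010
Mask: 11111111.11110000.00000000.00000000
AND operation:
Net:  11010111.01110000.00000000.00000000
Network: 215.112.0.0/12


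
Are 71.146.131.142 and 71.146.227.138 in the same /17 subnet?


Mask: 255.255.128.0
71.146.131.142 AND mask = 71.146.128.0
71.146.227.138 AND mask = 71.146.128.0
Yes, same subnet (71.146.128.0)


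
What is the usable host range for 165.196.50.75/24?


Network: 165.196.50.0
Broadcast: 165.196.50.255
First usable = network + 1
Last usable = broadcast - 1
Range: 165.196.50.1 to 165.196.50.254


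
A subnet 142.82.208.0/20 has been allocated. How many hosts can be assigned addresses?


Host bits = 32 - 20 = 12
Total addresses = 2^12 = 4096
Usable = total - 2 (network and broadcast)
Usable hosts: 4094


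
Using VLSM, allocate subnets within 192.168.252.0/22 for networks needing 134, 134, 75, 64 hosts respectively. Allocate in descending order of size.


134 hosts -> /24 (254 usable): 192.168.252.0/24
134 hosts -> /24 (254 usable): 192.168.253.0/24
75 hosts -> /25 (126 usable): 192.168.254.0/25
64 hosts -> /25 (126 usable): 192.168.254.128/25
Allocation: 192.168.252.0/24 (134 hosts, 254 usable); 192.168.253.0/24 (134 hosts, 254 usable); 192.168.254.0/25 (75 hosts, 126 usable); 192.168.254.128/25 (64 hosts, 126 usable)


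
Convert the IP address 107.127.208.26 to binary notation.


107 = 01101011
127 = 01111111
208 = 11010000
26 = 00011010
Binary: 01101011.01111111.11010000.00011010


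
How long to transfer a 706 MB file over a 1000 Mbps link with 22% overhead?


Effective throughput = 1000 * (1 - 22/100) = 780 Mbps
File size in Mb = 706 * 8 = 5648 Mb
Time = 5648 / 780
Time = 7.241 seconds


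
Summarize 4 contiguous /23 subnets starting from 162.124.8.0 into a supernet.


Original prefix: /23
Number of subnets: 4 = 2^2
New prefix = 23 - 2 = 21
Supernet: 162.124.8.0/21


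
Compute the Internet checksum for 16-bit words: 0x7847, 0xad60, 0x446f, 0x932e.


Sum all words (with carry folding):
+ 0x7847 = 0x7847
+ 0xad60 = 0x25a8
+ 0x446f = 0x6a17
+ 0x932e = 0xfd45
One's complement: ~0xfd45
Checksum = 0x02ba


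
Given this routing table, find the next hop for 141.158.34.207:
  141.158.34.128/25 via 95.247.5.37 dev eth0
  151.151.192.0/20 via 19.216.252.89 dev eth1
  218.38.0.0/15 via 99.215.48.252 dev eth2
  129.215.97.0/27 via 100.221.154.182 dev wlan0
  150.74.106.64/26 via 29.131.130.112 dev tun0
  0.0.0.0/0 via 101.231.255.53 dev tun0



Longest prefix match for 141.158.34.207:
  /25 141.158.34.128: MATCH
  /20 151.151.192.0: no
  /15 218.38.0.0: no
  /27 129.215.97.0: no
  /26 150.74.106.64: no
  /0 0.0.0.0: MATCH
Selected: next-hop 95.247.5.37 via eth0 (matched /25)


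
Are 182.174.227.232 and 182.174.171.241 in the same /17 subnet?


Mask: 255.255.128.0
182.174.227.232 AND mask = 182.174.128.0
182.174.171.241 AND mask = 182.174.128.0
Yes, same subnet (182.174.128.0)


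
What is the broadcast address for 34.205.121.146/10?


Network: 34.192.0.0/10
Host bits = 22
Set all host bits to 1:
Broadcast: 34.255.255.255


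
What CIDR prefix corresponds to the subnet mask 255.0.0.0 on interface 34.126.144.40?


Binary: 11111111.00000000.00000000.00000000
Count leading 1s
Prefix: /8


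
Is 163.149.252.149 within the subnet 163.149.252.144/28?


Subnet network: 163.149.252.144
Test IP AND mask: 163.149.252.144
Yes, 163.149.252.149 is in 163.149.252.144/28


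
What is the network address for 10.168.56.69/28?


IP:   00001010.10101000.00111000.01000101
Mask: 11111111.11111111.11111111.11110000
AND operation:
Net:  00001010.10101000.00111000.01000000
Network: 10.168.56.64/28


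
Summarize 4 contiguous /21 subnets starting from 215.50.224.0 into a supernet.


Original prefix: /21
Number of subnets: 4 = 2^2
New prefix = 21 - 2 = 19
Supernet: 215.50.224.0/19


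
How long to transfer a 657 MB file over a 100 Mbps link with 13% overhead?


Effective throughput = 100 * (1 - 13/100) = 87 Mbps
File size in Mb = 657 * 8 = 5256 Mb
Time = 5256 / 87
Time = 60.4138 seconds


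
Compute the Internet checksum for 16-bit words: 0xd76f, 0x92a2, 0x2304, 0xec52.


Sum all words (with carry folding):
+ 0xd76f = 0xd76f
+ 0x92a2 = 0x6a12
+ 0x2304 = 0x8d16
+ 0xec52 = 0x7969
One's complement: ~0x7969
Checksum = 0x8696


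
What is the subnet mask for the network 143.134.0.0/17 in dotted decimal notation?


/17 means 17 network bits, 15 host bits
Binary: 11111111111111111000000000000000
Mask: 255.255.128.0


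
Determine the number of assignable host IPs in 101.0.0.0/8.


Host bits = 32 - 8 = 24
Total addresses = 2^24 = 16777216
Usable = total - 2 (network and broadcast)
Usable hosts: 16777214


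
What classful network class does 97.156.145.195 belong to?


First octet: 97
Binary: 01100001
0xxxxxxx -> Class A (1-126)
Class A, default mask 255.0.0.0 (/8)


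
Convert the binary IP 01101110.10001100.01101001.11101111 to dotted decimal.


01101110 = 110
10001100 = 140
01101001 = 105
11101111 = 239
IP: 110.140.105.239


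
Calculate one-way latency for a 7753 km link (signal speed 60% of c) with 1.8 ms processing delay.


Speed = 0.6 * 3e5 km/s = 180000 km/s
Propagation delay = 7753 / 180000 = 0.0431 s = 43.0722 ms
Processing delay = 1.8 ms
Total one-way latency = 44.8722 ms


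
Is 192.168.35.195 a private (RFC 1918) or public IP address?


RFC 1918 private ranges:
  10.0.0.0/8 (10.0.0.0 - 10.255.255.255)
  172.16.0.0/12 (172.16.0.0 - 172.31.255.255)
  192.168.0.0/16 (192.168.0.0 - 192.168.255.255)
Private (in 192.168.0.0/16)


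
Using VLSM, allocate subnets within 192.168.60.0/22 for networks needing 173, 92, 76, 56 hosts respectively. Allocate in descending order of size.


173 hosts -> /24 (254 usable): 192.168.60.0/24
92 hosts -> /25 (126 usable): 192.168.61.0/25
76 hosts -> /25 (126 usable): 192.168.61.128/25
56 hosts -> /26 (62 usable): 192.168.62.0/26
Allocation: 192.168.60.0/24 (173 hosts, 254 usable); 192.168.61.0/25 (92 hosts, 126 usable); 192.168.61.128/25 (76 hosts, 126 usable); 192.168.62.0/26 (56 hosts, 62 usable)


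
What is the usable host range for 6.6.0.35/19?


Network: 6.6.0.0
Broadcast: 6.6.31.255
First usable = network + 1
Last usable = broadcast - 1
Range: 6.6.0.1 to 6.6.31.254


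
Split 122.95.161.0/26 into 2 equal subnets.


New prefix = 26 + 1 = 27
Each subnet has 32 addresses
  122.95.161.0/27
  122.95.161.32/27
Subnets: 122.95.161.0/27, 122.95.161.32/27


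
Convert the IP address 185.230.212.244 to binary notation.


185 = 10111001
230 = 11100110
212 = 11010100
244 = 11110100
Binary: 10111001.11100110.11010100.11110100


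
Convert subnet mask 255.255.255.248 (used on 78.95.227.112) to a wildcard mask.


Subnet mask: 255.255.255.248
Wildcard = 255.255.255.255 - subnet mask
255 - 255 = 0
255 - 255 = 0
255 - 255 = 0
255 - 248 = 7
Wildcard: 0.0.0.7


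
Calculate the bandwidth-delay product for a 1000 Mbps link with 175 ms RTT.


BDP = bandwidth * RTT
= 1000 Mbps * 175 ms
= 1000 * 1e6 * 175 / 1000 bits
= 175000000 bits
= 21875000 bytes
= 21362.3047 KB
BDP = 175000000 bits (21875000 bytes)


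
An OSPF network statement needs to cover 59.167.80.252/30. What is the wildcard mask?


Subnet mask: 255.255.255.252
Wildcard = 255.255.255.255 - subnet mask
255 - 255 = 0
255 - 255 = 0
255 - 255 = 0
255 - 252 = 3
Wildcard: 0.0.0.3
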